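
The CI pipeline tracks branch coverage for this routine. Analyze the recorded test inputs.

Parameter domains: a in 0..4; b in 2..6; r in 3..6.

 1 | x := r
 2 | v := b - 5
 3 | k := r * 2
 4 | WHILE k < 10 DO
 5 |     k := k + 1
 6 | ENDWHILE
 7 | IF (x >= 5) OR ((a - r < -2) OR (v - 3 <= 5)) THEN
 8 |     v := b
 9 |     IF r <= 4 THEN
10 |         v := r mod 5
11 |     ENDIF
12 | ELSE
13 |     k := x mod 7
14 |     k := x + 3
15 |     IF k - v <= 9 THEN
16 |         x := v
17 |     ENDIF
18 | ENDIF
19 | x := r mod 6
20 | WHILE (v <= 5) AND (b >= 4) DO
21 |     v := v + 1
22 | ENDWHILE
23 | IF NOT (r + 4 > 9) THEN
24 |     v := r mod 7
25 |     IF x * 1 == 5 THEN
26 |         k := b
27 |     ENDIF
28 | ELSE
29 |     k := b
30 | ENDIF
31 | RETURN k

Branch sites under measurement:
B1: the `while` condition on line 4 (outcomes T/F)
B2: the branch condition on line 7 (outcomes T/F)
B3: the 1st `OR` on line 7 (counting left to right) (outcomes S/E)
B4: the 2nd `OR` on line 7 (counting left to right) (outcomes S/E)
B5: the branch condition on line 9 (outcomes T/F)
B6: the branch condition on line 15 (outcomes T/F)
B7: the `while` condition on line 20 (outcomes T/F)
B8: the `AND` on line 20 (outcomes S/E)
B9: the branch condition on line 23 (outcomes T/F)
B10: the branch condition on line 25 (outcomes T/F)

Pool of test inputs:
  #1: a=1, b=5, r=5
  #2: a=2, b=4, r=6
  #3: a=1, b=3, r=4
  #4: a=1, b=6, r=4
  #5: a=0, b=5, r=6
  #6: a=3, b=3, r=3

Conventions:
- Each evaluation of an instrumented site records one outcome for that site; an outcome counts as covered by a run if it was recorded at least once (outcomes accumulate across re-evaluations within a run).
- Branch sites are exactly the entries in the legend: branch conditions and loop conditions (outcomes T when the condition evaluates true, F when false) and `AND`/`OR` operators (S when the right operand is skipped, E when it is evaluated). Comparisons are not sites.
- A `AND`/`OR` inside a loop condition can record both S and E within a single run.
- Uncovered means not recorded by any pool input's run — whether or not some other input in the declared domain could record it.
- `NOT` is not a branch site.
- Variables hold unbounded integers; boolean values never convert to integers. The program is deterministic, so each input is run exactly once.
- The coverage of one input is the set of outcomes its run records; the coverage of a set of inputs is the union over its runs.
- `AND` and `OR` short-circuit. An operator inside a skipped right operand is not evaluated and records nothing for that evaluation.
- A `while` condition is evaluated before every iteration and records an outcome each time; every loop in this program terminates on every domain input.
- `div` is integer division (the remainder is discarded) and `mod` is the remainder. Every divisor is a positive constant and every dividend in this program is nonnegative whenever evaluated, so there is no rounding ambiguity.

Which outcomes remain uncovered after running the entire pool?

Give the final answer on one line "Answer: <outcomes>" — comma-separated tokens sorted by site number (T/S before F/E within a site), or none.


input #1, a=1, b=5, r=5: outcomes B1=F, B2=T, B3=S, B5=F, B7=T, B7=F, B8=S, B8=E, B9=T, B10=T
input #2, a=2, b=4, r=6: outcomes B1=F, B2=T, B3=S, B5=F, B7=T, B7=F, B8=S, B8=E, B9=F
input #3, a=1, b=3, r=4: outcomes B1=T, B1=F, B2=T, B3=E, B4=S, B5=T, B7=F, B8=E, B9=T, B10=F
input #4, a=1, b=6, r=4: outcomes B1=T, B1=F, B2=T, B3=E, B4=S, B5=T, B7=T, B7=F, B8=S, B8=E, B9=T, B10=F
input #5, a=0, b=5, r=6: outcomes B1=F, B2=T, B3=S, B5=F, B7=T, B7=F, B8=S, B8=E, B9=F
input #6, a=3, b=3, r=3: outcomes B1=T, B1=F, B2=T, B3=E, B4=E, B5=T, B7=F, B8=E, B9=T, B10=F
union over the pool: B1=T, B1=F, B2=T, B3=S, B3=E, B4=S, B4=E, B5=T, B5=F, B7=T, B7=F, B8=S, B8=E, B9=T, B9=F, B10=T, B10=F
uncovered (3 of 20): B2=F, B6=T, B6=F
Answer: B2=F, B6=T, B6=F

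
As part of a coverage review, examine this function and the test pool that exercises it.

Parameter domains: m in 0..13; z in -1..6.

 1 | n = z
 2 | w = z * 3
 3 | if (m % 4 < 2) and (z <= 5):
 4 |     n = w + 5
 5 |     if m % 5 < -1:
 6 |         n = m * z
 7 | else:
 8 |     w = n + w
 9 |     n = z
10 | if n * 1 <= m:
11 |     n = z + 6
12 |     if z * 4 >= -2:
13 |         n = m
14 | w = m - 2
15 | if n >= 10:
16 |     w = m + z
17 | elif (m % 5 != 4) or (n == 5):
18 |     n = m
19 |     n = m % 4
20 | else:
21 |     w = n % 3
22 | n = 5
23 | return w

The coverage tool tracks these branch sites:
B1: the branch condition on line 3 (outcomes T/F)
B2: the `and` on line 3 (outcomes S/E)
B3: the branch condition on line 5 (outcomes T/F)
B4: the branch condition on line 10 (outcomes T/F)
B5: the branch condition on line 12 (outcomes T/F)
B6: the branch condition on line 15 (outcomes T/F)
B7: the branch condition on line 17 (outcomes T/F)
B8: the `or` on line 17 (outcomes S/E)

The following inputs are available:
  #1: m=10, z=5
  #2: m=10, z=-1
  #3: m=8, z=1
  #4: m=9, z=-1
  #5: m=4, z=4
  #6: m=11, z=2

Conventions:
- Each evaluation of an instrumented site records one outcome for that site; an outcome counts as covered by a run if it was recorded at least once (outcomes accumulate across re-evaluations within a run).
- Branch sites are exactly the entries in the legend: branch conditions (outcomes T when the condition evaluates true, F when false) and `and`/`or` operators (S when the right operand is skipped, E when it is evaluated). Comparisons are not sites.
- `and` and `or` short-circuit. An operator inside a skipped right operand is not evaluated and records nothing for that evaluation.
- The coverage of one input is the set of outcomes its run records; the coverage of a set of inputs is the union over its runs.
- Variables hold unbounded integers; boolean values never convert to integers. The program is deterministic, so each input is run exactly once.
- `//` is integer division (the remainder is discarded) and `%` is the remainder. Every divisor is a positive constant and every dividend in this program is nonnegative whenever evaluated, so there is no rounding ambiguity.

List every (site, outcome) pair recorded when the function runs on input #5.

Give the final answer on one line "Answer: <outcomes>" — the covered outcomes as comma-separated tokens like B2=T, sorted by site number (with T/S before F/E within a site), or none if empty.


Simulating input #5 (m=4, z=4) step by step:
  B2->E, B1->T, B3->F, B4->F, B6->T
as a set, this run covers: B1=T, B2=E, B3=F, B4=F, B6=T
Answer: B1=T, B2=E, B3=F, B4=F, B6=T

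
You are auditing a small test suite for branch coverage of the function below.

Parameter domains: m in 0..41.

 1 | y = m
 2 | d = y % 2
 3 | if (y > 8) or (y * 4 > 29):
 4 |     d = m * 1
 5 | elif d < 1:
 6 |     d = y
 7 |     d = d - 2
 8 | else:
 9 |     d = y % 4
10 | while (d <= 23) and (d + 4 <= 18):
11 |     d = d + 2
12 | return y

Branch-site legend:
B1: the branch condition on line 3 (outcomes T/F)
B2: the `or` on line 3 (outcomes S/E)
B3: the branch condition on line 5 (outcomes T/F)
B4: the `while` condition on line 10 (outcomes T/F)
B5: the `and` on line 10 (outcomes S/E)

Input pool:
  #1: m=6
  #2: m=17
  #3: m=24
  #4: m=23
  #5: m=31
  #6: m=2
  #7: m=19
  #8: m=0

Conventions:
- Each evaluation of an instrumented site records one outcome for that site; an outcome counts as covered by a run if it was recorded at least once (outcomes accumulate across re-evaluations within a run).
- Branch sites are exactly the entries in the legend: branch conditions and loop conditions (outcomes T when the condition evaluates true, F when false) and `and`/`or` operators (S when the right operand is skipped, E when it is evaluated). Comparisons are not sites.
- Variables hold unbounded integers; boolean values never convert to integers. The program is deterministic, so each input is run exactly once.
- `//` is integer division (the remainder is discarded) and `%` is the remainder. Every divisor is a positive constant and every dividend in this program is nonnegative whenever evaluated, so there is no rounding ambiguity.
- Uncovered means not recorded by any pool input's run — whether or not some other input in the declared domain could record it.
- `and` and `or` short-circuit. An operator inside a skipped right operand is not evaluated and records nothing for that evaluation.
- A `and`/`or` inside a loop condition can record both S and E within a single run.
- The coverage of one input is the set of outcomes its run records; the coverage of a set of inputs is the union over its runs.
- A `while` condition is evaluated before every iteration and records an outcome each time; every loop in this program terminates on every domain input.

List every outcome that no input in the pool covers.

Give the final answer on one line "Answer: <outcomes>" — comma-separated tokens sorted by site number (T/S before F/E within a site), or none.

#1 (m=6) -> B2->E, B1->F, B3->T, B5->E, B4->T, B5->E, B4->T, B5->E, B4->T, B5->E, B4->T, B5->E, B4->T, B5->E, ...; covered: B1=F, B2=E, B3=T, B4=T, B4=F, B5=E
#2 (m=17) -> B2->S, B1->T, B5->E, B4->F; covered: B1=T, B2=S, B4=F, B5=E
#3 (m=24) -> B2->S, B1->T, B5->S, B4->F; covered: B1=T, B2=S, B4=F, B5=S
#4 (m=23) -> B2->S, B1->T, B5->E, B4->F; covered: B1=T, B2=S, B4=F, B5=E
#5 (m=31) -> B2->S, B1->T, B5->S, B4->F; covered: B1=T, B2=S, B4=F, B5=S
#6 (m=2) -> B2->E, B1->F, B3->T, B5->E, B4->T, B5->E, B4->T, B5->E, B4->T, B5->E, B4->T, B5->E, B4->T, B5->E, ...; covered: B1=F, B2=E, B3=T, B4=T, B4=F, B5=E
#7 (m=19) -> B2->S, B1->T, B5->E, B4->F; covered: B1=T, B2=S, B4=F, B5=E
#8 (m=0) -> B2->E, B1->F, B3->T, B5->E, B4->T, B5->E, B4->T, B5->E, B4->T, B5->E, B4->T, B5->E, B4->T, B5->E, ...; covered: B1=F, B2=E, B3=T, B4=T, B4=F, B5=E
union over the pool: B1=T, B1=F, B2=S, B2=E, B3=T, B4=T, B4=F, B5=S, B5=E
uncovered (1 of 10): B3=F

Answer: B3=F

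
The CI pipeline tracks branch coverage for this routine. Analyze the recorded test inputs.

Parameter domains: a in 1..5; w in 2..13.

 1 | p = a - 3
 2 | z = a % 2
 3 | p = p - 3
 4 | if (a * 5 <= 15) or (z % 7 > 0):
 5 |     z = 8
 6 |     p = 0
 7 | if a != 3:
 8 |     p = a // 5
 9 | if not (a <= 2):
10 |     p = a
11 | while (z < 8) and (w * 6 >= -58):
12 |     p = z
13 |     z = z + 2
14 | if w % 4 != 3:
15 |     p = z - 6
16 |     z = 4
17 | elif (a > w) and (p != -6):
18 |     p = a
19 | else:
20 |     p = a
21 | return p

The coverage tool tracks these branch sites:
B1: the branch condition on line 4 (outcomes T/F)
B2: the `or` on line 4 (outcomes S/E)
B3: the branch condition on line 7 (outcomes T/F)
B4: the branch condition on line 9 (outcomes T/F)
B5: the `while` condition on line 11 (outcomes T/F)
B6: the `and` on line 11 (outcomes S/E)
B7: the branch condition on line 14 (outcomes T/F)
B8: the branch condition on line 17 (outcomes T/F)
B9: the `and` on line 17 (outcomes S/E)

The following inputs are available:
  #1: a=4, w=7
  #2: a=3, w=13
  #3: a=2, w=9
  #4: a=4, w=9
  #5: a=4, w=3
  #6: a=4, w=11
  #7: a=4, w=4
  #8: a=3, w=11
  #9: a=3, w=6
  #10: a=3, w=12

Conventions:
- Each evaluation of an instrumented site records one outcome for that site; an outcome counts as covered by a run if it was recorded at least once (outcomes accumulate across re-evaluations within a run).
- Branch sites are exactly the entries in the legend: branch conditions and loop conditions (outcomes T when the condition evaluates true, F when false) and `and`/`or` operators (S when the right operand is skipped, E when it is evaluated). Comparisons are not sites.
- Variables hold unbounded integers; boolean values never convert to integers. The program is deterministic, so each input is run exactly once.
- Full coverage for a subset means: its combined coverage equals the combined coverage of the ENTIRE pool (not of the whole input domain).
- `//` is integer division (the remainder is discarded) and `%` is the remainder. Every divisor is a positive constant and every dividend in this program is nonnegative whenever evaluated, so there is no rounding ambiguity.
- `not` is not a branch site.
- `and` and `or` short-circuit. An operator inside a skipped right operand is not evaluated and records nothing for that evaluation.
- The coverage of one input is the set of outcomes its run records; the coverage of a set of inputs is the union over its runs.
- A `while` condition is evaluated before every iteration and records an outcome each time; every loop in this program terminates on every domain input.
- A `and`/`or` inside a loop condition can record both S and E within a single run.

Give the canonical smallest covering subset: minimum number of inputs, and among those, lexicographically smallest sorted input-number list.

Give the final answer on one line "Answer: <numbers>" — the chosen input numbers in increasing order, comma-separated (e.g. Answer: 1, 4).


#1 (a=4, w=7) -> covered: B1=F, B2=E, B3=T, B4=T, B5=T, B5=F, B6=S, B6=E, B7=F, B8=F, B9=S
#2 (a=3, w=13) -> covered: B1=T, B2=S, B3=F, B4=T, B5=F, B6=S, B7=T
#3 (a=2, w=9) -> covered: B1=T, B2=S, B3=T, B4=F, B5=F, B6=S, B7=T
#4 (a=4, w=9) -> covered: B1=F, B2=E, B3=T, B4=T, B5=T, B5=F, B6=S, B6=E, B7=T
#5 (a=4, w=3) -> covered: B1=F, B2=E, B3=T, B4=T, B5=T, B5=F, B6=S, B6=E, B7=F, B8=T, B9=E
#6 (a=4, w=11) -> covered: B1=F, B2=E, B3=T, B4=T, B5=T, B5=F, B6=S, B6=E, B7=F, B8=F, B9=S
#7 (a=4, w=4) -> covered: B1=F, B2=E, B3=T, B4=T, B5=T, B5=F, B6=S, B6=E, B7=T
#8 (a=3, w=11) -> covered: B1=T, B2=S, B3=F, B4=T, B5=F, B6=S, B7=F, B8=F, B9=S
#9 (a=3, w=6) -> covered: B1=T, B2=S, B3=F, B4=T, B5=F, B6=S, B7=T
#10 (a=3, w=12) -> covered: B1=T, B2=S, B3=F, B4=T, B5=F, B6=S, B7=T
union over all inputs: B1=T, B1=F, B2=S, B2=E, B3=T, B3=F, B4=T, B4=F, B5=T, B5=F, B6=S, B6=E, B7=T, B7=F, B8=T, B8=F, B9=S, B9=E (18 outcomes)
checked all size-1 subsets: none covers 18 outcomes (max 11/18)
checked all size-2 subsets: none covers 18 outcomes (max 16/18)
the canonical winner is {3, 5, 8}: size 3, full 18-outcome coverage, earliest index list among size-3 covers
Answer: 3, 5, 8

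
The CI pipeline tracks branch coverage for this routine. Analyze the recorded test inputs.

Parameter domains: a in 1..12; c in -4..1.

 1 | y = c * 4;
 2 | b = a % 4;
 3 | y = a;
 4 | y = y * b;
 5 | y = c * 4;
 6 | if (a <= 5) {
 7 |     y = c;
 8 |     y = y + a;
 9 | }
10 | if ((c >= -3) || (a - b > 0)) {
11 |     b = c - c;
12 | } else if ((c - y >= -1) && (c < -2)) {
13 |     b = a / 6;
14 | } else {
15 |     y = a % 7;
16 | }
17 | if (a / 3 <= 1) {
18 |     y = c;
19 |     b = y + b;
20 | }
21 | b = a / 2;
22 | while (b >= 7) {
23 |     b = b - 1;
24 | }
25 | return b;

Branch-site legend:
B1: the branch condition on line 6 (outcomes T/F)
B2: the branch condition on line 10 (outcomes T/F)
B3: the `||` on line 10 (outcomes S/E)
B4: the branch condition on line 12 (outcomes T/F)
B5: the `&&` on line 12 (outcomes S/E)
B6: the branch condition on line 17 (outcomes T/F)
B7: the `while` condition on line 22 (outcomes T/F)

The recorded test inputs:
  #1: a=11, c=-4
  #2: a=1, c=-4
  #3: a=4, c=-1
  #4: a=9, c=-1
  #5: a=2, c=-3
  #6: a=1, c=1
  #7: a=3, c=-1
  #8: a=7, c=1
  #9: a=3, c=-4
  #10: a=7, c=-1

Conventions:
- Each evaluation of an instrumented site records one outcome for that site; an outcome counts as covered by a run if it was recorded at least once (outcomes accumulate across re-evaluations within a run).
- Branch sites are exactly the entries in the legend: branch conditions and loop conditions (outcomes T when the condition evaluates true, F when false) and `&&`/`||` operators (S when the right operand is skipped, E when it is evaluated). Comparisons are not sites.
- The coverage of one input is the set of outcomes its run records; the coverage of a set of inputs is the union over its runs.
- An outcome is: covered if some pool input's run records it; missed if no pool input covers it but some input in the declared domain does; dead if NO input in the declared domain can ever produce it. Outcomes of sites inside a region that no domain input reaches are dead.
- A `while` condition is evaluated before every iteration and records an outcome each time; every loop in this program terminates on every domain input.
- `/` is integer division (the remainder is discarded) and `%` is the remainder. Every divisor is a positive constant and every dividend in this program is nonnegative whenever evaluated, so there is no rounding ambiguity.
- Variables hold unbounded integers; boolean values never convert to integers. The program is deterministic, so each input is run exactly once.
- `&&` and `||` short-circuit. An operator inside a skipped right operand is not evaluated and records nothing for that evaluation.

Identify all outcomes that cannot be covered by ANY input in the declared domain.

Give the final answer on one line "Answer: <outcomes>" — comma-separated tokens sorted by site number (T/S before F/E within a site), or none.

exhaustive pass over the 72-input domain:
  B7=T: unreachable across the whole domain -> dead
  reachable outcomes have witnesses, e.g. B1=T (e.g. a=1, c=-4), B1=F (e.g. a=6, c=-4), B2=T (e.g. a=1, c=-3), B2=F (e.g. a=1, c=-4)

Answer: B7=T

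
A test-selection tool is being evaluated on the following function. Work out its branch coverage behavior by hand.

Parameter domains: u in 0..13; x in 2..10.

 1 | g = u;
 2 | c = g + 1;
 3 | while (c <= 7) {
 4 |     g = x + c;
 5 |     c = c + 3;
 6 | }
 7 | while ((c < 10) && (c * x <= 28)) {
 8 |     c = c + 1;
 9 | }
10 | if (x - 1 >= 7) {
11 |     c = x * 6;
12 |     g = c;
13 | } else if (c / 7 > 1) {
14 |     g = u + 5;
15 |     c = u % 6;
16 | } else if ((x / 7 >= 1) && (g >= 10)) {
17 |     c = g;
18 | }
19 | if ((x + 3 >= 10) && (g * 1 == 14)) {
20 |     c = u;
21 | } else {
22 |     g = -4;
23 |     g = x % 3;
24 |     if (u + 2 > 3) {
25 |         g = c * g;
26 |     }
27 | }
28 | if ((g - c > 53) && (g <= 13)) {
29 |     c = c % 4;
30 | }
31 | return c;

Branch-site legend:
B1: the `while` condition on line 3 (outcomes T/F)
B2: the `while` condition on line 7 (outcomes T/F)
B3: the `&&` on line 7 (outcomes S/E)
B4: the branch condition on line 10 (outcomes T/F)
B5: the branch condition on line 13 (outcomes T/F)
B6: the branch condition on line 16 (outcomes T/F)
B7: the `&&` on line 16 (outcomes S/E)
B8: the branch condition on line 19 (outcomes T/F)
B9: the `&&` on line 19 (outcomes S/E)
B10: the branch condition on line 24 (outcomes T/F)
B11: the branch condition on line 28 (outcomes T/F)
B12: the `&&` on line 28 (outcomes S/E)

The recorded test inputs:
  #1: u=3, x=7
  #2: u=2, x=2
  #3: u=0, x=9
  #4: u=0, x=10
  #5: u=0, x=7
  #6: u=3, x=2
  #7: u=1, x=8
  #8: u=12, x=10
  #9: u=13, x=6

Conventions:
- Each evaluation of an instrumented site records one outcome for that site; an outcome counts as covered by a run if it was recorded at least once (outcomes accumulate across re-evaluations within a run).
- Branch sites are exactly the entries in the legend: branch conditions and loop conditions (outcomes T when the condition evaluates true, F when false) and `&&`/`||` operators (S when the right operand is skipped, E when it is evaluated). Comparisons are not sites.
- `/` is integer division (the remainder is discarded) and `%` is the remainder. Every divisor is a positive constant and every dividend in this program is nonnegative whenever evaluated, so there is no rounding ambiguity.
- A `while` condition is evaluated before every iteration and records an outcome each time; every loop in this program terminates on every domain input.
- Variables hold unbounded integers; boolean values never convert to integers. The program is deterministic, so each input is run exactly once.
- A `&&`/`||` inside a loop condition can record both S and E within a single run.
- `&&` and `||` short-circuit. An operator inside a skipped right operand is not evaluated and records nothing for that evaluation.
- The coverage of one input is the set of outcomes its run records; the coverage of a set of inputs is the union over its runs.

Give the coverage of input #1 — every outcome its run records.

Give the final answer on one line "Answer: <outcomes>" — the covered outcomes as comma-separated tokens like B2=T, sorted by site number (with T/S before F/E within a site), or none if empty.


Tracing the run of input #1 (u=3, x=7):
  B1->T, B1->T, B1->F, B3->S, B2->F, B4->F, B5->F, B7->E, B6->T, B9->E
  B8->T, B12->S, B11->F
collecting distinct outcomes: B1=T, B1=F, B2=F, B3=S, B4=F, B5=F, B6=T, B7=E, B8=T, B9=E, B11=F, B12=S
Answer: B1=T, B1=F, B2=F, B3=S, B4=F, B5=F, B6=T, B7=E, B8=T, B9=E, B11=F, B12=S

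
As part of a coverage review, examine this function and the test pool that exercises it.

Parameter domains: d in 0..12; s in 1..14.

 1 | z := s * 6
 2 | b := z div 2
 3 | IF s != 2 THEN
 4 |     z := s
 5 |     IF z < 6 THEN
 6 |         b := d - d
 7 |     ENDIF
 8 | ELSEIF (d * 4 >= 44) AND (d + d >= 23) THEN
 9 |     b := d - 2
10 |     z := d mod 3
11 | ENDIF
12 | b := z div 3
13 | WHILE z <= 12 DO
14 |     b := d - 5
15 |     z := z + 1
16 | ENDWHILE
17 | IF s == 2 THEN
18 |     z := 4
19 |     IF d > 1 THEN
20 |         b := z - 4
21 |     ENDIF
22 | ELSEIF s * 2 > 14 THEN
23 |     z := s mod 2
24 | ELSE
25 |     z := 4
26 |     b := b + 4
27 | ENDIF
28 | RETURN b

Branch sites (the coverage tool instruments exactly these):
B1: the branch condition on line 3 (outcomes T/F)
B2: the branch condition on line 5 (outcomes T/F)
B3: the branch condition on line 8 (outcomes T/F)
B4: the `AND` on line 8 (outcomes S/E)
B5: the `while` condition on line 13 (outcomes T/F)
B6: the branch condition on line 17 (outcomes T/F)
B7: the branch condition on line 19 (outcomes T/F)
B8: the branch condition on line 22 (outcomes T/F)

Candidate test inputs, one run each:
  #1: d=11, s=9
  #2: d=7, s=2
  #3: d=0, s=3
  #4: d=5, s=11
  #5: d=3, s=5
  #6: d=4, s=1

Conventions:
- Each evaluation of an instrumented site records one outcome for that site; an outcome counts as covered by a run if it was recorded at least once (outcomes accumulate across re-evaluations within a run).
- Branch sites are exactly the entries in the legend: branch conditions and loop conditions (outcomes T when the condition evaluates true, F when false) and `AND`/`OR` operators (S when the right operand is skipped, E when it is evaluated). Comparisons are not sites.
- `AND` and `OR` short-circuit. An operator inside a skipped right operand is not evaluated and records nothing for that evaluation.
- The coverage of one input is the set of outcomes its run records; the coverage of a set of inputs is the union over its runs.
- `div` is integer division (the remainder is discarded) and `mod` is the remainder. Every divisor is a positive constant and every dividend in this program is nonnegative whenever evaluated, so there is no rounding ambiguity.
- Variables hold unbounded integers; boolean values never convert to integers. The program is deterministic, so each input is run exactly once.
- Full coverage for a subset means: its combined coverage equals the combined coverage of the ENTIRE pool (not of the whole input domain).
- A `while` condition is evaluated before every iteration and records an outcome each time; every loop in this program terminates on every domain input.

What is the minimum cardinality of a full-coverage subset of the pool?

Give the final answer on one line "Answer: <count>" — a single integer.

input #1, d=11, s=9: outcomes B1=T, B2=F, B5=T, B5=F, B6=F, B8=T
input #2, d=7, s=2: outcomes B1=F, B3=F, B4=S, B5=T, B5=F, B6=T, B7=T
input #3, d=0, s=3: outcomes B1=T, B2=T, B5=T, B5=F, B6=F, B8=F
input #4, d=5, s=11: outcomes B1=T, B2=F, B5=T, B5=F, B6=F, B8=T
input #5, d=3, s=5: outcomes B1=T, B2=T, B5=T, B5=F, B6=F, B8=F
input #6, d=4, s=1: outcomes B1=T, B2=T, B5=T, B5=F, B6=F, B8=F
the full pool covers 13 outcomes: B1=T, B1=F, B2=T, B2=F, B3=F, B4=S, B5=T, B5=F, B6=T, B6=F, B7=T, B8=T, B8=F
no size-1 subset reaches all 13 outcomes (best union: 7/13)
no size-2 subset reaches all 13 outcomes (best union: 11/13)
at size 3, {1, 2, 3} reaches all 13 outcomes; every lexicographically earlier size-3 subset fails

Answer: 3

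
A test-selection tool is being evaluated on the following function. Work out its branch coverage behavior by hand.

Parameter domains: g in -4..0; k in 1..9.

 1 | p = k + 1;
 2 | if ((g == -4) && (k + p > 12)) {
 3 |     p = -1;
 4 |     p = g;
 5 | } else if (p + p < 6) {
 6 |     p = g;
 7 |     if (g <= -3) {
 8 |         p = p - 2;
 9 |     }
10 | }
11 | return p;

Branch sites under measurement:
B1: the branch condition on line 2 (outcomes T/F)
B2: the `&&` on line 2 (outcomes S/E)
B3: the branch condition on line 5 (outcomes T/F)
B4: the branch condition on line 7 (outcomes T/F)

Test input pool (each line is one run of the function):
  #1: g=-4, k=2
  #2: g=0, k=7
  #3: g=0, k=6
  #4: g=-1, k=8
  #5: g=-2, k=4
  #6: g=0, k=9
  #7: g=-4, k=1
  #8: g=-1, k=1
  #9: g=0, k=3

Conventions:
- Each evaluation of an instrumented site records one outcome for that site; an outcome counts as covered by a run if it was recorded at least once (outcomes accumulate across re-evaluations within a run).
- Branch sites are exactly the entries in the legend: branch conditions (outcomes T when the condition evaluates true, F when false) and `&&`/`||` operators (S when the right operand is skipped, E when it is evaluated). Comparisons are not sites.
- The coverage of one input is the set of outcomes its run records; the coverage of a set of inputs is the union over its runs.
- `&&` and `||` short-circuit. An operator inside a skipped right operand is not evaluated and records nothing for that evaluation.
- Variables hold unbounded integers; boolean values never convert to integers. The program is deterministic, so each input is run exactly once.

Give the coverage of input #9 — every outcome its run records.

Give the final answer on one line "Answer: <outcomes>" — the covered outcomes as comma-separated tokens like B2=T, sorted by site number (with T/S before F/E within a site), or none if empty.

Running input #9 (g=0, k=3), event by event:
  B2->S, B1->F, B3->F
as a set, this run covers: B1=F, B2=S, B3=F

Answer: B1=F, B2=S, B3=F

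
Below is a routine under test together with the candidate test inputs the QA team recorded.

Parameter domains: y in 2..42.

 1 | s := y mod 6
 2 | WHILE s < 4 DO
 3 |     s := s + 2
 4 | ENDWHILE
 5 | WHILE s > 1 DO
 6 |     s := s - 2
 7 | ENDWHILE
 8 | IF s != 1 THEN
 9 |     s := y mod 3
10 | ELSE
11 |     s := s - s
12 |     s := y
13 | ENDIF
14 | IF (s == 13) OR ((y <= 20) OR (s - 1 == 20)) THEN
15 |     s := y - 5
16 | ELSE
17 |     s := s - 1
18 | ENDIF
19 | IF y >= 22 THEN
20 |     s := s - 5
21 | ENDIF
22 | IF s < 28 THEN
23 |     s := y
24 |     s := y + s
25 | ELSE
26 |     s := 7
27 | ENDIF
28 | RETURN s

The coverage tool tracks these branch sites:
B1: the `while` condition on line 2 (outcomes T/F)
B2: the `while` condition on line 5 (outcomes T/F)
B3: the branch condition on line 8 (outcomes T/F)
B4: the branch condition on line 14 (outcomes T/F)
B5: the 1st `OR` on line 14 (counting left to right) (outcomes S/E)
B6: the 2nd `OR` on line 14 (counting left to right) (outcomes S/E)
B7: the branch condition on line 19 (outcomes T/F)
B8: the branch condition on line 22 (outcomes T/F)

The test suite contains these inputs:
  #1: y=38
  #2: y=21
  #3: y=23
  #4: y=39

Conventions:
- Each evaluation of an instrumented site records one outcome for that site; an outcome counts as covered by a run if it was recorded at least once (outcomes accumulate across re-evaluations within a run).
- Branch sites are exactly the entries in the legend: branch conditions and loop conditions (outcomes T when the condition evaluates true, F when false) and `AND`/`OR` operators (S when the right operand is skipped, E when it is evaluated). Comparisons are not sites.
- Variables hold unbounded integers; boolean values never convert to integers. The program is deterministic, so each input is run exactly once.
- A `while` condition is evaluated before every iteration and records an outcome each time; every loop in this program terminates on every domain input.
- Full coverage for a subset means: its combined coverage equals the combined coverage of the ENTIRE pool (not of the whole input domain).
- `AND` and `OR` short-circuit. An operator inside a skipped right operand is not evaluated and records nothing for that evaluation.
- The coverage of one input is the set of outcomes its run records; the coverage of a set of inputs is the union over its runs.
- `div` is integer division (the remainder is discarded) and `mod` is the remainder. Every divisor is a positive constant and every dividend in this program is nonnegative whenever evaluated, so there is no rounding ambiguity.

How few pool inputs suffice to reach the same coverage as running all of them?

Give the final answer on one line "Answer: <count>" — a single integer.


run #1 (y=38) runs B1->T, B1->F, B2->T, B2->T, B2->F, B3->T, B5->E, B6->E, B4->F, B7->T, B8->T; records B1=T, B1=F, B2=T, B2=F, B3=T, B4=F, B5=E, B6=E, B7=T, B8=T
run #2 (y=21) runs B1->T, B1->F, B2->T, B2->T, B2->F, B3->F, B5->E, B6->E, B4->T, B7->F, B8->T; records B1=T, B1=F, B2=T, B2=F, B3=F, B4=T, B5=E, B6=E, B7=F, B8=T
run #3 (y=23) runs B1->F, B2->T, B2->T, B2->F, B3->F, B5->E, B6->E, B4->F, B7->T, B8->T; records B1=F, B2=T, B2=F, B3=F, B4=F, B5=E, B6=E, B7=T, B8=T
run #4 (y=39) runs B1->T, B1->F, B2->T, B2->T, B2->F, B3->F, B5->E, B6->E, B4->F, B7->T, B8->F; records B1=T, B1=F, B2=T, B2=F, B3=F, B4=F, B5=E, B6=E, B7=T, B8=F
the full pool covers 14 outcomes: B1=T, B1=F, B2=T, B2=F, B3=T, B3=F, B4=T, B4=F, B5=E, B6=E, B7=T, B7=F, B8=T, B8=F
every size-1 subset falls short of the 14 outcomes (best: 10/14)
every size-2 subset falls short of the 14 outcomes (best: 13/14)
at size 3, {1, 2, 4} reaches all 14 outcomes; every lexicographically earlier size-3 subset fails
Answer: 3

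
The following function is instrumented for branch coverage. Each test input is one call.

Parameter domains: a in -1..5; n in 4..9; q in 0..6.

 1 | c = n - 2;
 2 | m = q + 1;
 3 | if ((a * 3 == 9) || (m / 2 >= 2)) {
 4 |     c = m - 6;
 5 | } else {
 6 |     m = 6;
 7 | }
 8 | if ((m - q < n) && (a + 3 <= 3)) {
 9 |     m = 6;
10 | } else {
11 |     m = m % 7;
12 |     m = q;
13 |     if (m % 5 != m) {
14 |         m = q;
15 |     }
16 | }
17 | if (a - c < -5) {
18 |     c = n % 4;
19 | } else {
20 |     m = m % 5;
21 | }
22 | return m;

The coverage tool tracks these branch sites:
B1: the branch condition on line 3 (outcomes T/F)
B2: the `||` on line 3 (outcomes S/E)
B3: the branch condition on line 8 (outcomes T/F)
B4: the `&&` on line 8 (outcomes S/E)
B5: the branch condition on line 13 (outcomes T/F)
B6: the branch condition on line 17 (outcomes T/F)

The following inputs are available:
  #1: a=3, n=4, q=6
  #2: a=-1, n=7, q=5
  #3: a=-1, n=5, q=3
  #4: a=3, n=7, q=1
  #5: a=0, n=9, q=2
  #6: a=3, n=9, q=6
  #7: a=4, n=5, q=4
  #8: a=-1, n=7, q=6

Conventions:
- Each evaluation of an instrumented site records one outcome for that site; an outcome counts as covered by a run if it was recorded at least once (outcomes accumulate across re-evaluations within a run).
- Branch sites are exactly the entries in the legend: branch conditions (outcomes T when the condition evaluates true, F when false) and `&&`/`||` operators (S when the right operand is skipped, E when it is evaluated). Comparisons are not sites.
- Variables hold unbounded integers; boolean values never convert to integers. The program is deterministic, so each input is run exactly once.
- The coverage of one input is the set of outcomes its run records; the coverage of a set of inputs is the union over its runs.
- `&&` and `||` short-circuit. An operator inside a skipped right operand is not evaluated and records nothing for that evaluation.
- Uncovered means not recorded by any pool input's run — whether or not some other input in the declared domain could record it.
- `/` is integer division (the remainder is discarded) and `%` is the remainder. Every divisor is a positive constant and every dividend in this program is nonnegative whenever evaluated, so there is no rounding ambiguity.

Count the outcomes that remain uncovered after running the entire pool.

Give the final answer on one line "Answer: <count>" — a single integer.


test 1 (a=3, n=4, q=6) hits B1=T, B2=S, B3=F, B4=E, B5=T, B6=F
test 2 (a=-1, n=7, q=5) hits B1=T, B2=E, B3=T, B4=E, B6=F
test 3 (a=-1, n=5, q=3) hits B1=T, B2=E, B3=T, B4=E, B6=F
test 4 (a=3, n=7, q=1) hits B1=T, B2=S, B3=F, B4=E, B5=F, B6=F
test 5 (a=0, n=9, q=2) hits B1=F, B2=E, B3=T, B4=E, B6=T
test 6 (a=3, n=9, q=6) hits B1=T, B2=S, B3=F, B4=E, B5=T, B6=F
test 7 (a=4, n=5, q=4) hits B1=T, B2=E, B3=F, B4=E, B5=F, B6=F
test 8 (a=-1, n=7, q=6) hits B1=T, B2=E, B3=T, B4=E, B6=F
union over the pool: B1=T, B1=F, B2=S, B2=E, B3=T, B3=F, B4=E, B5=T, B5=F, B6=T, B6=F
uncovered (1 of 12): B4=S
Answer: 1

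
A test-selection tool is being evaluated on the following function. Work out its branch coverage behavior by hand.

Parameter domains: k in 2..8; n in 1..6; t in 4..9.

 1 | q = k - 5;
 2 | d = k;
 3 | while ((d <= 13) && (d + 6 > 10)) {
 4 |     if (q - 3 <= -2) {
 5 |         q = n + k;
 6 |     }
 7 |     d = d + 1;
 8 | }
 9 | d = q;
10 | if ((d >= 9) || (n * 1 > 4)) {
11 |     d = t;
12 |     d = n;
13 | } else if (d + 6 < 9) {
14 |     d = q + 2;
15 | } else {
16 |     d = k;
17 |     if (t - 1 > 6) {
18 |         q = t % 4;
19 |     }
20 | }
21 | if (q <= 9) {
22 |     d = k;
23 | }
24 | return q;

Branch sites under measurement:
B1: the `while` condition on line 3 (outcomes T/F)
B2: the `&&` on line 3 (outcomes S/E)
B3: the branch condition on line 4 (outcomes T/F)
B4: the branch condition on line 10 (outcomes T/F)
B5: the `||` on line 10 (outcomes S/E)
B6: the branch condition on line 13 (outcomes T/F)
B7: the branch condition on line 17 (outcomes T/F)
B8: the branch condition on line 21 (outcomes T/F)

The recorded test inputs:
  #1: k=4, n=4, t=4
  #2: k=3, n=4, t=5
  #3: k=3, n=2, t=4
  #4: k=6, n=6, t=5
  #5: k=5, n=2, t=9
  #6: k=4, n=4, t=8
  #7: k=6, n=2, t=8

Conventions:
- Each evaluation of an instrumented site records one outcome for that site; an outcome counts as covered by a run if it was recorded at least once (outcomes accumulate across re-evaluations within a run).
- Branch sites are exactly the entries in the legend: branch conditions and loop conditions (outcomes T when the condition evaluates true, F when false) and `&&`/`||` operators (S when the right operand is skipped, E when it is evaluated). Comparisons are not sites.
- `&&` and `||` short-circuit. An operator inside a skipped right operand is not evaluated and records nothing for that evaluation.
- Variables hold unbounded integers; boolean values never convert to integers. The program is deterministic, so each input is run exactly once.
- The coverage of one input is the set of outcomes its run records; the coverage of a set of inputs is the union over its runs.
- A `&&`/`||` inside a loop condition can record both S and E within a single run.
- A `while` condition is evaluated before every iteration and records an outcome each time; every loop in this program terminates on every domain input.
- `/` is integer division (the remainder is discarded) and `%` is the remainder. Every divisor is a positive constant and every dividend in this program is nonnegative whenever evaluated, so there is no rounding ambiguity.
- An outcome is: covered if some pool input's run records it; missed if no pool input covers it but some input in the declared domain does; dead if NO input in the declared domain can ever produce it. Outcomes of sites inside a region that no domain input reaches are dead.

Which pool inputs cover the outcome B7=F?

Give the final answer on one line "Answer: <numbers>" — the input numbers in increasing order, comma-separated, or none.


input #1 (k=4, n=4, t=4): does not produce B7=F
input #2 (k=3, n=4, t=5): does not produce B7=F
input #3 (k=3, n=2, t=4): does not produce B7=F
input #4 (k=6, n=6, t=5): does not produce B7=F
input #5 (k=5, n=2, t=9): does not produce B7=F
input #6 (k=4, n=4, t=8): does not produce B7=F
input #7 (k=6, n=2, t=8): does not produce B7=F
Answer: none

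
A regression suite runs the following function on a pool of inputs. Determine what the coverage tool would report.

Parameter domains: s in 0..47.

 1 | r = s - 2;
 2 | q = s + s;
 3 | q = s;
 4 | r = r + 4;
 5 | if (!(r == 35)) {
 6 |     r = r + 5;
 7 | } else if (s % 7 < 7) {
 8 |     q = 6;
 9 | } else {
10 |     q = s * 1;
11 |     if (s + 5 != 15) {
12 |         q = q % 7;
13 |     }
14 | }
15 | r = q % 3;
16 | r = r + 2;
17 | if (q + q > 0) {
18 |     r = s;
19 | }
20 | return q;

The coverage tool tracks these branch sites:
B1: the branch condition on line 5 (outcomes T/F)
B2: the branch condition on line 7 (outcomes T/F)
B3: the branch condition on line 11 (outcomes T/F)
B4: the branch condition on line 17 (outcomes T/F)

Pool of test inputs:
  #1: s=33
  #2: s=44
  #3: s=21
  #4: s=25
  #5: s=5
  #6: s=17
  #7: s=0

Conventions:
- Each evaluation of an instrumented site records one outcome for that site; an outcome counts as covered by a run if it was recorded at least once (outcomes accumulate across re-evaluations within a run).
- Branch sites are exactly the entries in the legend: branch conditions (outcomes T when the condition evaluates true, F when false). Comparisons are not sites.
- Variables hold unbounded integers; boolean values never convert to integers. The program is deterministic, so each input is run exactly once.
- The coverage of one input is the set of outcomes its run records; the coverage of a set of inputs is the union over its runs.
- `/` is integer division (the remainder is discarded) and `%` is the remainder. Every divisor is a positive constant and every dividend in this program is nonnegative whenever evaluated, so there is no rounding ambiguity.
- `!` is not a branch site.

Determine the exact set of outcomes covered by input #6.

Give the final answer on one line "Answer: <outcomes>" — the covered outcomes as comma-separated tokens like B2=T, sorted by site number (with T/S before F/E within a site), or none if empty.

Simulating input #6 (s=17) step by step:
  B1->T, B4->T
as a set, this run covers: B1=T, B4=T

Answer: B1=T, B4=T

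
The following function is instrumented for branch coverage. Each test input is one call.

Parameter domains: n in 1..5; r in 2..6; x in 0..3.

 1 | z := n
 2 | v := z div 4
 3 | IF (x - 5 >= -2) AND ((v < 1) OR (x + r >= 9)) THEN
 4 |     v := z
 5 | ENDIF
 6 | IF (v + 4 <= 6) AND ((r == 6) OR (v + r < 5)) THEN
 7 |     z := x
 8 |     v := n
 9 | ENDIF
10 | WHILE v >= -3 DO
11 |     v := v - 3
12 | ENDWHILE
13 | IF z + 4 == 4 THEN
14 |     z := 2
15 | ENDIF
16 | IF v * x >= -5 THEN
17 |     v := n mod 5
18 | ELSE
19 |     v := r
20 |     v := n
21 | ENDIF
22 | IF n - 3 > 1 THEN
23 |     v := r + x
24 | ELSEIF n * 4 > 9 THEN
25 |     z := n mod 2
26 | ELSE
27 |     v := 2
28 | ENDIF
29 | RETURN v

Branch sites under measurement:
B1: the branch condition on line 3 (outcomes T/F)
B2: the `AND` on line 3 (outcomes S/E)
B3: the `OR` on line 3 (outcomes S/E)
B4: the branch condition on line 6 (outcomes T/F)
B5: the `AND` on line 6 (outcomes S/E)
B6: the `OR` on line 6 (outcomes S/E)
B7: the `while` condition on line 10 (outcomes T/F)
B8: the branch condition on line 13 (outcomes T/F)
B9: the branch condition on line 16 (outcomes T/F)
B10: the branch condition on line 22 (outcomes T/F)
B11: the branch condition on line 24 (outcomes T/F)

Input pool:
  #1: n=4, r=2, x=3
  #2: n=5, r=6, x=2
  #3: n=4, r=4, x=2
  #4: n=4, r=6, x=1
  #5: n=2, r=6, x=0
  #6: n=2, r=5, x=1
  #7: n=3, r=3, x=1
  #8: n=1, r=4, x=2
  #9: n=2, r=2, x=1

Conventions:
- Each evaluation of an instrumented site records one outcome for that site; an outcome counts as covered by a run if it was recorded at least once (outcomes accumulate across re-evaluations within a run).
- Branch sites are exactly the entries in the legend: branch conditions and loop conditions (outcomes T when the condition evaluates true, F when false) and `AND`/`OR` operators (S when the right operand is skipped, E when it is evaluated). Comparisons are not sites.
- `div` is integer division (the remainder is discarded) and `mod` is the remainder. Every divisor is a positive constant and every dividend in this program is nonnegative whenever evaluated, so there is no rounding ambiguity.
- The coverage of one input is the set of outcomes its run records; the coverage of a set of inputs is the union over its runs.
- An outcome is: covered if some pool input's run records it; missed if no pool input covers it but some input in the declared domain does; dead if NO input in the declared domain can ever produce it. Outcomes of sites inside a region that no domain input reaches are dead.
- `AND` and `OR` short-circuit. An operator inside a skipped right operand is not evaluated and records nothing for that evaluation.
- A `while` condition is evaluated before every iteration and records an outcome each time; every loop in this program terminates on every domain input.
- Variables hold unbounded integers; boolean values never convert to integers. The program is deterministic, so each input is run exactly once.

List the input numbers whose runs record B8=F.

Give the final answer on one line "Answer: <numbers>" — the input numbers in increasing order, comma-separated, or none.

input #1 (n=4, r=2, x=3): records B8=F
input #2 (n=5, r=6, x=2): records B8=F
input #3 (n=4, r=4, x=2): records B8=F
input #4 (n=4, r=6, x=1): records B8=F
input #5 (n=2, r=6, x=0): does not record B8=F
input #6 (n=2, r=5, x=1): records B8=F
input #7 (n=3, r=3, x=1): records B8=F
input #8 (n=1, r=4, x=2): records B8=F
input #9 (n=2, r=2, x=1): records B8=F

Answer: 1, 2, 3, 4, 6, 7, 8, 9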